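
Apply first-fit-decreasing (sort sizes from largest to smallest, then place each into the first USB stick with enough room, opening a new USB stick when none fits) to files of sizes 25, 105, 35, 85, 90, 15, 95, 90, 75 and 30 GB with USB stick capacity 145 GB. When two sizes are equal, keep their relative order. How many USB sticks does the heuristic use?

6

Sorted descending: 105, 95, 90, 90, 85, 75, 35, 30, 25, 15.
  105 → USB stick 1 (new)  [load 105/145]
  95 → USB stick 2 (new)  [load 95/145]
  90 → USB stick 3 (new)  [load 90/145]
  90 → USB stick 4 (new)  [load 90/145]
  85 → USB stick 5 (new)  [load 85/145]
  75 → USB stick 6 (new)  [load 75/145]
  35 → USB stick 1  [load 140/145]
  30 → USB stick 2  [load 125/145]
  25 → USB stick 3  [load 115/145]
  15 → USB stick 2  [load 140/145]
6 USB sticks opened.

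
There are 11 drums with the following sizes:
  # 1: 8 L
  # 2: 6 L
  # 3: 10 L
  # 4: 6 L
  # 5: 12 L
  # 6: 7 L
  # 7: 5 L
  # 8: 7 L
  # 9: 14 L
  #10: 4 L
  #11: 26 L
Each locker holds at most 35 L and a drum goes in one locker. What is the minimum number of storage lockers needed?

Total = 26 + 14 + 12 + 10 + 8 + 7 + 7 + 6 + 6 + 5 + 4 = 105 L.
Lower bound: ⌈105/35⌉ = 3 storage lockers.
A packing using 3 storage lockers:
  locker 1: 26 + 5 + 4 = 35
  locker 2: 14 + 8 + 7 + 6 = 35
  locker 3: 12 + 10 + 7 + 6 = 35
This matches the lower bound, so 3 is optimal.

3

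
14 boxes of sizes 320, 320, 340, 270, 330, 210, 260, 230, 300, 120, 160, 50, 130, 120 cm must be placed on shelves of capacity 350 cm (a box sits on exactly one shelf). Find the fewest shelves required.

10

Total = 340 + 330 + 320 + 320 + 300 + 270 + 260 + 230 + 210 + 160 + 130 + 120 + 120 + 50 = 3160 cm.
Lower bound: ⌈3160/350⌉ = 10 shelves.
A packing using 10 shelves:
  shelf 1: 340 = 340
  shelf 2: 330 = 330
  shelf 3: 320 = 320
  shelf 4: 320 = 320
  shelf 5: 300 + 50 = 350
  shelf 6: 270 = 270
  shelf 7: 260 = 260
  shelf 8: 230 + 120 = 350
  shelf 9: 210 + 130 = 340
  shelf 10: 160 + 120 = 280
This matches the lower bound, so 10 is optimal.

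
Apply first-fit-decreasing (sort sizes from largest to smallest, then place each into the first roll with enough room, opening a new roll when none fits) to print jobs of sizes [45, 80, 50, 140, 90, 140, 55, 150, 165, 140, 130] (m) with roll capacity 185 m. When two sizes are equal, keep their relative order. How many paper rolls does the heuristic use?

Sorted descending: 165, 150, 140, 140, 140, 130, 90, 80, 55, 50, 45.
  165 → roll 1 (new)  [load 165/185]
  150 → roll 2 (new)  [load 150/185]
  140 → roll 3 (new)  [load 140/185]
  140 → roll 4 (new)  [load 140/185]
  140 → roll 5 (new)  [load 140/185]
  130 → roll 6 (new)  [load 130/185]
  90 → roll 7 (new)  [load 90/185]
  80 → roll 7  [load 170/185]
  55 → roll 6  [load 185/185]
  50 → roll 8 (new)  [load 50/185]
  45 → roll 3  [load 185/185]
8 paper rolls opened.

8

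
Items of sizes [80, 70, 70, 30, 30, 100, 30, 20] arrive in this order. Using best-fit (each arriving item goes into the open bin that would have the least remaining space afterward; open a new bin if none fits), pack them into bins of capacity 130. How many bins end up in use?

  80 → bin 1 (new)  [load 80/130]
  70 → bin 2 (new)  [load 70/130]
  70 → bin 3 (new)  [load 70/130]
  30 → bin 1  [load 110/130]
  30 → bin 2  [load 100/130]
  100 → bin 4 (new)  [load 100/130]
  30 → bin 2  [load 130/130]
  20 → bin 1  [load 130/130]
4 bins opened.

4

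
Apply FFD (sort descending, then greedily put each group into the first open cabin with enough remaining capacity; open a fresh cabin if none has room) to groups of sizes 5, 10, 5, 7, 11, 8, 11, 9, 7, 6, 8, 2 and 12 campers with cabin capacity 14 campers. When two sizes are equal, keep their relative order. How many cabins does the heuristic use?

8

Sorted descending: 12, 11, 11, 10, 9, 8, 8, 7, 7, 6, 5, 5, 2.
  12 → cabin 1 (new)  [load 12/14]
  11 → cabin 2 (new)  [load 11/14]
  11 → cabin 3 (new)  [load 11/14]
  10 → cabin 4 (new)  [load 10/14]
  9 → cabin 5 (new)  [load 9/14]
  8 → cabin 6 (new)  [load 8/14]
  8 → cabin 7 (new)  [load 8/14]
  7 → cabin 8 (new)  [load 7/14]
  7 → cabin 8  [load 14/14]
  6 → cabin 6  [load 14/14]
  5 → cabin 5  [load 14/14]
  5 → cabin 7  [load 13/14]
  2 → cabin 1  [load 14/14]
8 cabins opened.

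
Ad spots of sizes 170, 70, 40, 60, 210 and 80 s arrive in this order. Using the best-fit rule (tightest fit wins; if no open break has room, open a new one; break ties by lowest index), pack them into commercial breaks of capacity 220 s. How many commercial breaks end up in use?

3

  170 → break 1 (new)  [load 170/220]
  70 → break 2 (new)  [load 70/220]
  40 → break 1  [load 210/220]
  60 → break 2  [load 130/220]
  210 → break 3 (new)  [load 210/220]
  80 → break 2  [load 210/220]
3 commercial breaks opened.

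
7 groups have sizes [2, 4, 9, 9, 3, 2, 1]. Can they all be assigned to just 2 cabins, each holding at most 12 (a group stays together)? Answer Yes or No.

No

Total = 30; ⌈30/12⌉ = 3.
At least 3 cabins are required, but only 2 are allowed.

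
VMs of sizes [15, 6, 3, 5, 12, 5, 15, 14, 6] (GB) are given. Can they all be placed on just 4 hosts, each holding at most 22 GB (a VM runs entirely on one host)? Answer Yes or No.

Yes

A valid assignment using 4 hosts:
  host 1: 15 + 6 = 21
  host 2: 15 + 6 = 21
  host 3: 14 + 5 + 3 = 22
  host 4: 12 + 5 = 17
Every load is within 22 GB, so 4 hosts suffice.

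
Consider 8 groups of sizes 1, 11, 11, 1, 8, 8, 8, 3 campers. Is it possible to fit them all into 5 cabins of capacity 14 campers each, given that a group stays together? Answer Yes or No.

Yes

A valid assignment using 5 cabins:
  cabin 1: 11 + 3 = 14
  cabin 2: 11 + 1 + 1 = 13
  cabin 3: 8 = 8
  cabin 4: 8 = 8
  cabin 5: 8 = 8
Every load is within 14 campers, so 5 cabins suffice.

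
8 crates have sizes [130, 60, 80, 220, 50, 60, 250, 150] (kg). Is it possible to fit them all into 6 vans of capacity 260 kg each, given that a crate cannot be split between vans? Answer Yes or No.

Yes

A valid assignment using 5 vans:
  van 1: 250 = 250
  van 2: 220 = 220
  van 3: 150 + 80 = 230
  van 4: 130 + 60 + 60 = 250
  van 5: 50 = 50
That uses only 5 ≤ 6, so 6 vans are enough.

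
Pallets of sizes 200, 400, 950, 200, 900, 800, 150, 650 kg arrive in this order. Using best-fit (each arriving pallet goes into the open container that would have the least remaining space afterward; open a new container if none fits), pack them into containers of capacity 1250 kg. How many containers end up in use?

4

  200 → container 1 (new)  [load 200/1250]
  400 → container 1  [load 600/1250]
  950 → container 2 (new)  [load 950/1250]
  200 → container 2  [load 1150/1250]
  900 → container 3 (new)  [load 900/1250]
  800 → container 4 (new)  [load 800/1250]
  150 → container 3  [load 1050/1250]
  650 → container 1  [load 1250/1250]
4 containers opened.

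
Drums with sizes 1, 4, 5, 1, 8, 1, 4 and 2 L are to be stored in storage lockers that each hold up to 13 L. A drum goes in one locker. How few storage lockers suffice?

2

Total = 8 + 5 + 4 + 4 + 2 + 1 + 1 + 1 = 26 L.
Lower bound: ⌈26/13⌉ = 2 storage lockers.
A packing using 2 storage lockers:
  locker 1: 8 + 5 = 13
  locker 2: 4 + 4 + 2 + 1 + 1 + 1 = 13
This matches the lower bound, so 2 is optimal.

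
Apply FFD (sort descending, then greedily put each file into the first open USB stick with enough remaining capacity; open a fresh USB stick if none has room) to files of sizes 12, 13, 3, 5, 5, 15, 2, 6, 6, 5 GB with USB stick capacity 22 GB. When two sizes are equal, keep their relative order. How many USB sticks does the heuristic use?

4

Sorted descending: 15, 13, 12, 6, 6, 5, 5, 5, 3, 2.
  15 → USB stick 1 (new)  [load 15/22]
  13 → USB stick 2 (new)  [load 13/22]
  12 → USB stick 3 (new)  [load 12/22]
  6 → USB stick 1  [load 21/22]
  6 → USB stick 2  [load 19/22]
  5 → USB stick 3  [load 17/22]
  5 → USB stick 3  [load 22/22]
  5 → USB stick 4 (new)  [load 5/22]
  3 → USB stick 2  [load 22/22]
  2 → USB stick 4  [load 7/22]
4 USB sticks opened.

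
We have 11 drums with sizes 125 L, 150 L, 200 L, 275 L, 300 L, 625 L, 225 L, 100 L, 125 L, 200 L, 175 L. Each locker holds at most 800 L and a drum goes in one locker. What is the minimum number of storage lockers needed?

Total = 625 + 300 + 275 + 225 + 200 + 200 + 175 + 150 + 125 + 125 + 100 = 2500 L.
Lower bound: ⌈2500/800⌉ = 4 storage lockers.
A packing using 4 storage lockers:
  locker 1: 625 + 175 = 800
  locker 2: 300 + 275 + 225 = 800
  locker 3: 200 + 200 + 150 + 125 + 125 = 800
  locker 4: 100 = 100
This matches the lower bound, so 4 is optimal.

4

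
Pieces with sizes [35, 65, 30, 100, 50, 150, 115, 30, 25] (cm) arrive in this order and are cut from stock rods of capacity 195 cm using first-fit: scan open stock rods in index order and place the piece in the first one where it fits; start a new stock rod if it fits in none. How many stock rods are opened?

  35 → stock rod 1 (new)  [load 35/195]
  65 → stock rod 1  [load 100/195]
  30 → stock rod 1  [load 130/195]
  100 → stock rod 2 (new)  [load 100/195]
  50 → stock rod 1  [load 180/195]
  150 → stock rod 3 (new)  [load 150/195]
  115 → stock rod 4 (new)  [load 115/195]
  30 → stock rod 2  [load 130/195]
  25 → stock rod 2  [load 155/195]
4 stock rods opened.

4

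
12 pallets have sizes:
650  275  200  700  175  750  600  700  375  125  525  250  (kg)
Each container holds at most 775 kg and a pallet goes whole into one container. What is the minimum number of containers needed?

8

Total = 750 + 700 + 700 + 650 + 600 + 525 + 375 + 275 + 250 + 200 + 175 + 125 = 5325 kg.
Lower bound: ⌈5325/775⌉ = 7 containers.
A packing using 8 containers:
  container 1: 750 = 750
  container 2: 700 = 700
  container 3: 700 = 700
  container 4: 650 + 125 = 775
  container 5: 600 + 175 = 775
  container 6: 525 + 250 = 775
  container 7: 375 + 275 = 650
  container 8: 200 = 200
No arrangement into 7 containers stays within capacity, so 8 is optimal.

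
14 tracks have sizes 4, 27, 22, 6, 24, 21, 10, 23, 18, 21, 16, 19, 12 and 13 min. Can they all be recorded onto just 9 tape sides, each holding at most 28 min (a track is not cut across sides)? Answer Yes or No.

No

Total = 236 min; ⌈236/28⌉ = 9.
The bound of 9 does not rule out 9, but exhaustive search shows no assignment into 9 tape sides of capacity 28 min exists — the minimum is 10.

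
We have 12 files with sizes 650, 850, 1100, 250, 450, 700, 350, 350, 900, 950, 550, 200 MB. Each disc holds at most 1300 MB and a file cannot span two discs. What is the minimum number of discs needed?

Total = 1100 + 950 + 900 + 850 + 700 + 650 + 550 + 450 + 350 + 350 + 250 + 200 = 7300 MB.
Lower bound: ⌈7300/1300⌉ = 6 discs.
A packing using 6 discs:
  disc 1: 1100 + 200 = 1300
  disc 2: 950 + 350 = 1300
  disc 3: 900 + 350 = 1250
  disc 4: 850 + 450 = 1300
  disc 5: 700 + 550 = 1250
  disc 6: 650 + 250 = 900
This matches the lower bound, so 6 is optimal.

6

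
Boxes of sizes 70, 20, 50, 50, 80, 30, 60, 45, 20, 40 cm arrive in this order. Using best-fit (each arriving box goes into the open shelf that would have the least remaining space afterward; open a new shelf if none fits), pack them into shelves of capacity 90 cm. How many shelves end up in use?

6

  70 → shelf 1 (new)  [load 70/90]
  20 → shelf 1  [load 90/90]
  50 → shelf 2 (new)  [load 50/90]
  50 → shelf 3 (new)  [load 50/90]
  80 → shelf 4 (new)  [load 80/90]
  30 → shelf 2  [load 80/90]
  60 → shelf 5 (new)  [load 60/90]
  45 → shelf 6 (new)  [load 45/90]
  20 → shelf 5  [load 80/90]
  40 → shelf 3  [load 90/90]
6 shelves opened.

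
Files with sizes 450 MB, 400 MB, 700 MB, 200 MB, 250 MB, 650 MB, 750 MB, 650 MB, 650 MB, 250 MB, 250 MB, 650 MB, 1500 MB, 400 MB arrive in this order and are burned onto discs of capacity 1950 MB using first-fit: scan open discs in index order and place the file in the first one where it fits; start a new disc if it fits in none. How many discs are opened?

5

  450 → disc 1 (new)  [load 450/1950]
  400 → disc 1  [load 850/1950]
  700 → disc 1  [load 1550/1950]
  200 → disc 1  [load 1750/1950]
  250 → disc 2 (new)  [load 250/1950]
  650 → disc 2  [load 900/1950]
  750 → disc 2  [load 1650/1950]
  650 → disc 3 (new)  [load 650/1950]
  650 → disc 3  [load 1300/1950]
  250 → disc 2  [load 1900/1950]
  250 → disc 3  [load 1550/1950]
  650 → disc 4 (new)  [load 650/1950]
  1500 → disc 5 (new)  [load 1500/1950]
  400 → disc 3  [load 1950/1950]
5 discs opened.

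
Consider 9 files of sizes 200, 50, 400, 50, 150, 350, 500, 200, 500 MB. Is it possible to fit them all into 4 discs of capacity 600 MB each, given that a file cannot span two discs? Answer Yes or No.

No

Total = 2400 MB; ⌈2400/600⌉ = 4.
The bound of 4 does not rule out 4, but exhaustive search shows no assignment into 4 discs of capacity 600 MB exists — the minimum is 5.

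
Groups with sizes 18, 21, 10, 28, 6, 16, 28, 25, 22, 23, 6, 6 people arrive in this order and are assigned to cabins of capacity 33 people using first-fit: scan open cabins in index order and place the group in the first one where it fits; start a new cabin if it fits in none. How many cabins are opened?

8

  18 → cabin 1 (new)  [load 18/33]
  21 → cabin 2 (new)  [load 21/33]
  10 → cabin 1  [load 28/33]
  28 → cabin 3 (new)  [load 28/33]
  6 → cabin 2  [load 27/33]
  16 → cabin 4 (new)  [load 16/33]
  28 → cabin 5 (new)  [load 28/33]
  25 → cabin 6 (new)  [load 25/33]
  22 → cabin 7 (new)  [load 22/33]
  23 → cabin 8 (new)  [load 23/33]
  6 → cabin 2  [load 33/33]
  6 → cabin 4  [load 22/33]
8 cabins opened.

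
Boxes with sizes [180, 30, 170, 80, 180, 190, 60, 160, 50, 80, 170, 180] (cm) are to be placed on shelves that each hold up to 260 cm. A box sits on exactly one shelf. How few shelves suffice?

7

Total = 190 + 180 + 180 + 180 + 170 + 170 + 160 + 80 + 80 + 60 + 50 + 30 = 1530 cm.
Lower bound: ⌈1530/260⌉ = 6 shelves.
Also, 7 boxes each exceed 130 cm, and no two of those can share a shelf, so at least 7 shelves are needed.
A packing using 7 shelves:
  shelf 1: 190 + 60 = 250
  shelf 2: 180 + 80 = 260
  shelf 3: 180 + 80 = 260
  shelf 4: 180 + 50 + 30 = 260
  shelf 5: 170 = 170
  shelf 6: 170 = 170
  shelf 7: 160 = 160
This matches the lower bound, so 7 is optimal.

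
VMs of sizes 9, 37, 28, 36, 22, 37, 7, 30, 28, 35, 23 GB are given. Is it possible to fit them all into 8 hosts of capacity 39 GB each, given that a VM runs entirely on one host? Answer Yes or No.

No

Total = 292 GB; ⌈292/39⌉ = 8.
9 VMs each exceed half the capacity and cannot share a host, forcing at least 9 hosts.
At least 9 hosts are required, but only 8 are allowed.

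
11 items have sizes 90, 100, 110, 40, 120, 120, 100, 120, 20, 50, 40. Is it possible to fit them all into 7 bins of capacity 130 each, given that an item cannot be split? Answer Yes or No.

Total = 910; ⌈910/130⌉ = 7.
The bound of 7 does not rule out 7, but exhaustive search shows no assignment into 7 bins of capacity 130 exists — the minimum is 8.

No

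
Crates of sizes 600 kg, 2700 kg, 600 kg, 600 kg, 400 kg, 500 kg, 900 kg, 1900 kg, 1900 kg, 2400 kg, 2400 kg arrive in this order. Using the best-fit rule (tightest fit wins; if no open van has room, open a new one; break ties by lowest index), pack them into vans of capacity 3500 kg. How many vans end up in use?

6

  600 → van 1 (new)  [load 600/3500]
  2700 → van 1  [load 3300/3500]
  600 → van 2 (new)  [load 600/3500]
  600 → van 2  [load 1200/3500]
  400 → van 2  [load 1600/3500]
  500 → van 2  [load 2100/3500]
  900 → van 2  [load 3000/3500]
  1900 → van 3 (new)  [load 1900/3500]
  1900 → van 4 (new)  [load 1900/3500]
  2400 → van 5 (new)  [load 2400/3500]
  2400 → van 6 (new)  [load 2400/3500]
6 vans opened.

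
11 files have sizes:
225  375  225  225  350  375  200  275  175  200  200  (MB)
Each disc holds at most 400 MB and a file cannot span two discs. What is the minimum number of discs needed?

Total = 375 + 375 + 350 + 275 + 225 + 225 + 225 + 200 + 200 + 200 + 175 = 2825 MB.
Lower bound: ⌈2825/400⌉ = 8 discs.
A packing using 9 discs:
  disc 1: 375 = 375
  disc 2: 375 = 375
  disc 3: 350 = 350
  disc 4: 275 = 275
  disc 5: 225 + 175 = 400
  disc 6: 225 = 225
  disc 7: 225 = 225
  disc 8: 200 + 200 = 400
  disc 9: 200 = 200
No arrangement into 8 discs stays within capacity, so 9 is optimal.

9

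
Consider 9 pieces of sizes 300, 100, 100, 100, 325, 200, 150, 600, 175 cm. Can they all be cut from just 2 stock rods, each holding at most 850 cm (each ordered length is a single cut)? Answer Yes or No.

Total = 2050 cm; ⌈2050/850⌉ = 3.
At least 3 stock rods are required, but only 2 are allowed.

No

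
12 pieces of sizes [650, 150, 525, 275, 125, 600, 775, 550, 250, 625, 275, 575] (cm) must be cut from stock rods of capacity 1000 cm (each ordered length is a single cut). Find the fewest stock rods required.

Total = 775 + 650 + 625 + 600 + 575 + 550 + 525 + 275 + 275 + 250 + 150 + 125 = 5375 cm.
Lower bound: ⌈5375/1000⌉ = 6 stock rods.
Also, 7 pieces each exceed 500 cm, and no two of those can share a stock rod, so at least 7 stock rods are needed.
A packing using 7 stock rods:
  stock rod 1: 775 + 150 = 925
  stock rod 2: 650 + 275 = 925
  stock rod 3: 625 + 275 = 900
  stock rod 4: 600 + 250 + 125 = 975
  stock rod 5: 575 = 575
  stock rod 6: 550 = 550
  stock rod 7: 525 = 525
This matches the lower bound, so 7 is optimal.

7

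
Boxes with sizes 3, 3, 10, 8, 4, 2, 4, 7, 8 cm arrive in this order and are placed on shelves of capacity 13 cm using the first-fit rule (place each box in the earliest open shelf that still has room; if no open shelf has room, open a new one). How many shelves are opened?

5

  3 → shelf 1 (new)  [load 3/13]
  3 → shelf 1  [load 6/13]
  10 → shelf 2 (new)  [load 10/13]
  8 → shelf 3 (new)  [load 8/13]
  4 → shelf 1  [load 10/13]
  2 → shelf 1  [load 12/13]
  4 → shelf 3  [load 12/13]
  7 → shelf 4 (new)  [load 7/13]
  8 → shelf 5 (new)  [load 8/13]
5 shelves opened.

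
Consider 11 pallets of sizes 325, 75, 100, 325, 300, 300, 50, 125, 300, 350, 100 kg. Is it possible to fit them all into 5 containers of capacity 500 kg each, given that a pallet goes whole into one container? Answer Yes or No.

No

Total = 2350 kg; ⌈2350/500⌉ = 5.
6 pallets each exceed half the capacity and cannot share a container, forcing at least 6 containers.
At least 6 containers are required, but only 5 are allowed.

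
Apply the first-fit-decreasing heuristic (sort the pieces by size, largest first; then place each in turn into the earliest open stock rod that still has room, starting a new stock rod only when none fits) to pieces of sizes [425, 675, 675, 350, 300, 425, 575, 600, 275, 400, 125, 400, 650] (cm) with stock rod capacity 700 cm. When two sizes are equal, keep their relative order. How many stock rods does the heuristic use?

Sorted descending: 675, 675, 650, 600, 575, 425, 425, 400, 400, 350, 300, 275, 125.
  675 → stock rod 1 (new)  [load 675/700]
  675 → stock rod 2 (new)  [load 675/700]
  650 → stock rod 3 (new)  [load 650/700]
  600 → stock rod 4 (new)  [load 600/700]
  575 → stock rod 5 (new)  [load 575/700]
  425 → stock rod 6 (new)  [load 425/700]
  425 → stock rod 7 (new)  [load 425/700]
  400 → stock rod 8 (new)  [load 400/700]
  400 → stock rod 9 (new)  [load 400/700]
  350 → stock rod 10 (new)  [load 350/700]
  300 → stock rod 8  [load 700/700]
  275 → stock rod 6  [load 700/700]
  125 → stock rod 5  [load 700/700]
10 stock rods opened.

10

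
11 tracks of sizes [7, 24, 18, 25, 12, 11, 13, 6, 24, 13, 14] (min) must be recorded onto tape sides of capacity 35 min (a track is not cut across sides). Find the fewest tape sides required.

Total = 25 + 24 + 24 + 18 + 14 + 13 + 13 + 12 + 11 + 7 + 6 = 167 min.
Lower bound: ⌈167/35⌉ = 5 tape sides.
A packing using 6 tape sides:
  side 1: 25 + 7 = 32
  side 2: 24 + 11 = 35
  side 3: 24 + 6 = 30
  side 4: 18 + 14 = 32
  side 5: 13 + 13 = 26
  side 6: 12 = 12
No arrangement into 5 tape sides stays within capacity, so 6 is optimal.

6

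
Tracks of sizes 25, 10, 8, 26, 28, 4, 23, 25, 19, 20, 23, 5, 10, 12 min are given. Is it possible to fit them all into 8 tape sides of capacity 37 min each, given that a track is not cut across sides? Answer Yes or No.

Yes

A valid assignment using 8 tape sides:
  side 1: 28 + 8 = 36
  side 2: 26 + 10 = 36
  side 3: 25 + 12 = 37
  side 4: 25 + 10 = 35
  side 5: 23 + 5 + 4 = 32
  side 6: 23 = 23
  side 7: 20 = 20
  side 8: 19 = 19
Every load is within 37 min, so 8 tape sides suffice.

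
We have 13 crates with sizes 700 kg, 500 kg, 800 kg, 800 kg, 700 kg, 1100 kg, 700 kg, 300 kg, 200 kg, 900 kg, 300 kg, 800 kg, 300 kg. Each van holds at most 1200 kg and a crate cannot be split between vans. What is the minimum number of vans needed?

Total = 1100 + 900 + 800 + 800 + 800 + 700 + 700 + 700 + 500 + 300 + 300 + 300 + 200 = 8100 kg.
Lower bound: ⌈8100/1200⌉ = 7 vans.
Also, 8 crates each exceed 600 kg, and no two of those can share a van, so at least 8 vans are needed.
A packing using 8 vans:
  van 1: 1100 = 1100
  van 2: 900 + 300 = 1200
  van 3: 800 + 300 = 1100
  van 4: 800 + 300 = 1100
  van 5: 800 + 200 = 1000
  van 6: 700 + 500 = 1200
  van 7: 700 = 700
  van 8: 700 = 700
This matches the lower bound, so 8 is optimal.

8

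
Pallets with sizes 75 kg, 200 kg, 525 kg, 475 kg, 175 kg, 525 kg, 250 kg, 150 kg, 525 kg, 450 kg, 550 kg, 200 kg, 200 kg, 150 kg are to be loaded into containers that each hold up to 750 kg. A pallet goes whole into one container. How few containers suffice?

Total = 550 + 525 + 525 + 525 + 475 + 450 + 250 + 200 + 200 + 200 + 175 + 150 + 150 + 75 = 4450 kg.
Lower bound: ⌈4450/750⌉ = 6 containers.
A packing using 7 containers:
  container 1: 550 + 200 = 750
  container 2: 525 + 200 = 725
  container 3: 525 + 200 = 725
  container 4: 525 + 175 = 700
  container 5: 475 + 250 = 725
  container 6: 450 + 150 + 150 = 750
  container 7: 75 = 75
No arrangement into 6 containers stays within capacity, so 7 is optimal.

7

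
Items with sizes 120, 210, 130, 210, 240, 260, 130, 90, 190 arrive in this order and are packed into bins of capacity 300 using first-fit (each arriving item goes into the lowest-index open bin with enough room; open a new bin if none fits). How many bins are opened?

7

  120 → bin 1 (new)  [load 120/300]
  210 → bin 2 (new)  [load 210/300]
  130 → bin 1  [load 250/300]
  210 → bin 3 (new)  [load 210/300]
  240 → bin 4 (new)  [load 240/300]
  260 → bin 5 (new)  [load 260/300]
  130 → bin 6 (new)  [load 130/300]
  90 → bin 2  [load 300/300]
  190 → bin 7 (new)  [load 190/300]
7 bins opened.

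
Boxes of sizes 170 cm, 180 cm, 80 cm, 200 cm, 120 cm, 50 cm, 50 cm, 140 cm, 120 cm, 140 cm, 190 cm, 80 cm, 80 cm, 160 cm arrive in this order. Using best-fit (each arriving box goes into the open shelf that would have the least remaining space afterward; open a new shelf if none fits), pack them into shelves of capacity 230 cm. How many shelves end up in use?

9

  170 → shelf 1 (new)  [load 170/230]
  180 → shelf 2 (new)  [load 180/230]
  80 → shelf 3 (new)  [load 80/230]
  200 → shelf 4 (new)  [load 200/230]
  120 → shelf 3  [load 200/230]
  50 → shelf 2  [load 230/230]
  50 → shelf 1  [load 220/230]
  140 → shelf 5 (new)  [load 140/230]
  120 → shelf 6 (new)  [load 120/230]
  140 → shelf 7 (new)  [load 140/230]
  190 → shelf 8 (new)  [load 190/230]
  80 → shelf 5  [load 220/230]
  80 → shelf 7  [load 220/230]
  160 → shelf 9 (new)  [load 160/230]
9 shelves opened.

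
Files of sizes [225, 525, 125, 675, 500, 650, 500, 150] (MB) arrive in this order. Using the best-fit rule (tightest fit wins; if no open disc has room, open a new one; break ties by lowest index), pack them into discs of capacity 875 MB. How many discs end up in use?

  225 → disc 1 (new)  [load 225/875]
  525 → disc 1  [load 750/875]
  125 → disc 1  [load 875/875]
  675 → disc 2 (new)  [load 675/875]
  500 → disc 3 (new)  [load 500/875]
  650 → disc 4 (new)  [load 650/875]
  500 → disc 5 (new)  [load 500/875]
  150 → disc 2  [load 825/875]
5 discs opened.

5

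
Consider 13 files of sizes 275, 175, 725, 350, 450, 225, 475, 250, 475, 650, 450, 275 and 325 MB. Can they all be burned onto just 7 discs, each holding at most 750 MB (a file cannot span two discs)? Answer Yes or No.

Total = 5100 MB; ⌈5100/750⌉ = 7.
The bound of 7 does not rule out 7, but exhaustive search shows no assignment into 7 discs of capacity 750 MB exists — the minimum is 8.

No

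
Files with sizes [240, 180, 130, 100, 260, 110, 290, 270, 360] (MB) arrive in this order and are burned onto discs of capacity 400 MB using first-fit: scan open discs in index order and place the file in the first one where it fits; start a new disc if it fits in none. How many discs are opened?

  240 → disc 1 (new)  [load 240/400]
  180 → disc 2 (new)  [load 180/400]
  130 → disc 1  [load 370/400]
  100 → disc 2  [load 280/400]
  260 → disc 3 (new)  [load 260/400]
  110 → disc 2  [load 390/400]
  290 → disc 4 (new)  [load 290/400]
  270 → disc 5 (new)  [load 270/400]
  360 → disc 6 (new)  [load 360/400]
6 discs opened.

6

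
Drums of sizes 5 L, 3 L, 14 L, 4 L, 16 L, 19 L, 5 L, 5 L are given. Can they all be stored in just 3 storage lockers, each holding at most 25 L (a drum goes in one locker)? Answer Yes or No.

Yes

A valid assignment using 3 storage lockers:
  locker 1: 19 + 5 = 24
  locker 2: 16 + 5 + 4 = 25
  locker 3: 14 + 5 + 3 = 22
Every load is within 25 L, so 3 storage lockers suffice.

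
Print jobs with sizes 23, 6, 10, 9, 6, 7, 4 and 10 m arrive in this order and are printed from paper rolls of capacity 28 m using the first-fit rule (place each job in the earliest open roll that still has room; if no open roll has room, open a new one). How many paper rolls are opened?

3

  23 → roll 1 (new)  [load 23/28]
  6 → roll 2 (new)  [load 6/28]
  10 → roll 2  [load 16/28]
  9 → roll 2  [load 25/28]
  6 → roll 3 (new)  [load 6/28]
  7 → roll 3  [load 13/28]
  4 → roll 1  [load 27/28]
  10 → roll 3  [load 23/28]
3 paper rolls opened.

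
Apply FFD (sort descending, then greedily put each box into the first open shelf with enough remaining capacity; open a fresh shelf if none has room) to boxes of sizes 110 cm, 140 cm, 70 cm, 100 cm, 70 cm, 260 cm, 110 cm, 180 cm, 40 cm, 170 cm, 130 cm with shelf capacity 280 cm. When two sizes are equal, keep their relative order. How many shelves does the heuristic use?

6

Sorted descending: 260, 180, 170, 140, 130, 110, 110, 100, 70, 70, 40.
  260 → shelf 1 (new)  [load 260/280]
  180 → shelf 2 (new)  [load 180/280]
  170 → shelf 3 (new)  [load 170/280]
  140 → shelf 4 (new)  [load 140/280]
  130 → shelf 4  [load 270/280]
  110 → shelf 3  [load 280/280]
  110 → shelf 5 (new)  [load 110/280]
  100 → shelf 2  [load 280/280]
  70 → shelf 5  [load 180/280]
  70 → shelf 5  [load 250/280]
  40 → shelf 6 (new)  [load 40/280]
6 shelves opened.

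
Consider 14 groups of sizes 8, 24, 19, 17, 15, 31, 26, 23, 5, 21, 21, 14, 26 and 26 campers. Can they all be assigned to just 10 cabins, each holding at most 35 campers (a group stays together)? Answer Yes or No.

A valid assignment using 10 cabins:
  cabin 1: 31 = 31
  cabin 2: 26 + 8 = 34
  cabin 3: 26 + 5 = 31
  cabin 4: 26 = 26
  cabin 5: 24 = 24
  cabin 6: 23 = 23
  cabin 7: 21 + 14 = 35
  cabin 8: 21 = 21
  cabin 9: 19 + 15 = 34
  cabin 10: 17 = 17
Every load is within 35 campers, so 10 cabins suffice.

Yes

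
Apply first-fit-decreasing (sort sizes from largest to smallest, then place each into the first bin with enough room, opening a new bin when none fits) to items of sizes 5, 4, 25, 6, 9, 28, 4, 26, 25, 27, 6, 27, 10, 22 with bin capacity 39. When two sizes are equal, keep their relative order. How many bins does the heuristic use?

Sorted descending: 28, 27, 27, 26, 25, 25, 22, 10, 9, 6, 6, 5, 4, 4.
  28 → bin 1 (new)  [load 28/39]
  27 → bin 2 (new)  [load 27/39]
  27 → bin 3 (new)  [load 27/39]
  26 → bin 4 (new)  [load 26/39]
  25 → bin 5 (new)  [load 25/39]
  25 → bin 6 (new)  [load 25/39]
  22 → bin 7 (new)  [load 22/39]
  10 → bin 1  [load 38/39]
  9 → bin 2  [load 36/39]
  6 → bin 3  [load 33/39]
  6 → bin 3  [load 39/39]
  5 → bin 4  [load 31/39]
  4 → bin 4  [load 35/39]
  4 → bin 4  [load 39/39]
7 bins opened.

7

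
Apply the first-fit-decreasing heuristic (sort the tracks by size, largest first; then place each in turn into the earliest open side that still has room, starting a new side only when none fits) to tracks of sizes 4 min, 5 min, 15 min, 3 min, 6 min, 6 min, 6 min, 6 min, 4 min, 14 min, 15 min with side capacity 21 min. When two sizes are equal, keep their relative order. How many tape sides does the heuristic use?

5

Sorted descending: 15, 15, 14, 6, 6, 6, 6, 5, 4, 4, 3.
  15 → side 1 (new)  [load 15/21]
  15 → side 2 (new)  [load 15/21]
  14 → side 3 (new)  [load 14/21]
  6 → side 1  [load 21/21]
  6 → side 2  [load 21/21]
  6 → side 3  [load 20/21]
  6 → side 4 (new)  [load 6/21]
  5 → side 4  [load 11/21]
  4 → side 4  [load 15/21]
  4 → side 4  [load 19/21]
  3 → side 5 (new)  [load 3/21]
5 tape sides opened.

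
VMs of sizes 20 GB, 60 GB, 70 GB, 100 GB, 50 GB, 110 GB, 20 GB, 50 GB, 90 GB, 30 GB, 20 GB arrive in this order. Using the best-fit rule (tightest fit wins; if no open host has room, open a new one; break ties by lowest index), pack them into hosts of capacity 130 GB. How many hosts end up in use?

5

  20 → host 1 (new)  [load 20/130]
  60 → host 1  [load 80/130]
  70 → host 2 (new)  [load 70/130]
  100 → host 3 (new)  [load 100/130]
  50 → host 1  [load 130/130]
  110 → host 4 (new)  [load 110/130]
  20 → host 4  [load 130/130]
  50 → host 2  [load 120/130]
  90 → host 5 (new)  [load 90/130]
  30 → host 3  [load 130/130]
  20 → host 5  [load 110/130]
5 hosts opened.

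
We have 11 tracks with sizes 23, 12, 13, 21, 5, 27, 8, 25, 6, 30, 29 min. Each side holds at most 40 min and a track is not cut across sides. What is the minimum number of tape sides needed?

Total = 30 + 29 + 27 + 25 + 23 + 21 + 13 + 12 + 8 + 6 + 5 = 199 min.
Lower bound: ⌈199/40⌉ = 5 tape sides.
Also, 6 tracks each exceed 20 min, and no two of those can share a side, so at least 6 tape sides are needed.
A packing using 6 tape sides:
  side 1: 30 + 8 = 38
  side 2: 29 + 6 + 5 = 40
  side 3: 27 + 13 = 40
  side 4: 25 + 12 = 37
  side 5: 23 = 23
  side 6: 21 = 21
This matches the lower bound, so 6 is optimal.

6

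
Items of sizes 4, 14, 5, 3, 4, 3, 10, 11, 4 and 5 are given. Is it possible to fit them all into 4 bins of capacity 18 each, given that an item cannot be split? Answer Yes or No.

Yes

A valid assignment using 4 bins:
  bin 1: 14 + 4 = 18
  bin 2: 11 + 5 = 16
  bin 3: 10 + 5 + 3 = 18
  bin 4: 4 + 4 + 3 = 11
Every load is within 18, so 4 bins suffice.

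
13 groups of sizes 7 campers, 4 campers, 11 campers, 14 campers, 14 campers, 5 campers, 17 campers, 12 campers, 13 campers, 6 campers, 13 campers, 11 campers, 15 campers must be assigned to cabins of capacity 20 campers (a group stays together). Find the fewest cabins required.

Total = 17 + 15 + 14 + 14 + 13 + 13 + 12 + 11 + 11 + 7 + 6 + 5 + 4 = 142 campers.
Lower bound: ⌈142/20⌉ = 8 cabins.
Also, 9 groups each exceed 10 campers, and no two of those can share a cabin, so at least 9 cabins are needed.
A packing using 9 cabins:
  cabin 1: 17 = 17
  cabin 2: 15 + 5 = 20
  cabin 3: 14 + 6 = 20
  cabin 4: 14 + 4 = 18
  cabin 5: 13 + 7 = 20
  cabin 6: 13 = 13
  cabin 7: 12 = 12
  cabin 8: 11 = 11
  cabin 9: 11 = 11
This matches the lower bound, so 9 is optimal.

9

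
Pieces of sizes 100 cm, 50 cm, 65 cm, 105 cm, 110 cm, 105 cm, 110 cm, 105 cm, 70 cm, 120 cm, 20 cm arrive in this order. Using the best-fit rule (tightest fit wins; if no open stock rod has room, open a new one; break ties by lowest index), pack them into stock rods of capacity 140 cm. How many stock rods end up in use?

  100 → stock rod 1 (new)  [load 100/140]
  50 → stock rod 2 (new)  [load 50/140]
  65 → stock rod 2  [load 115/140]
  105 → stock rod 3 (new)  [load 105/140]
  110 → stock rod 4 (new)  [load 110/140]
  105 → stock rod 5 (new)  [load 105/140]
  110 → stock rod 6 (new)  [load 110/140]
  105 → stock rod 7 (new)  [load 105/140]
  70 → stock rod 8 (new)  [load 70/140]
  120 → stock rod 9 (new)  [load 120/140]
  20 → stock rod 9  [load 140/140]
9 stock rods opened.

9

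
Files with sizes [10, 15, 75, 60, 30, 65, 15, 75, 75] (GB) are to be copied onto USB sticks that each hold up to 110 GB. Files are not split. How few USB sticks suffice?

Total = 75 + 75 + 75 + 65 + 60 + 30 + 15 + 15 + 10 = 420 GB.
Lower bound: ⌈420/110⌉ = 4 USB sticks.
Also, 5 files each exceed 55 GB, and no two of those can share a USB stick, so at least 5 USB sticks are needed.
A packing using 5 USB sticks:
  USB stick 1: 75 + 30 = 105
  USB stick 2: 75 + 15 + 15 = 105
  USB stick 3: 75 + 10 = 85
  USB stick 4: 65 = 65
  USB stick 5: 60 = 60
This matches the lower bound, so 5 is optimal.

5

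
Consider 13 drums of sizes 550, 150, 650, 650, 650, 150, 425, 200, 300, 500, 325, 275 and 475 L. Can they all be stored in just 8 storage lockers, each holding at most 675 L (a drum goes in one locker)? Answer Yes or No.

Total = 5300 L; ⌈5300/675⌉ = 8.
The bound of 8 does not rule out 8, but exhaustive search shows no assignment into 8 storage lockers of capacity 675 L exists — the minimum is 9.

No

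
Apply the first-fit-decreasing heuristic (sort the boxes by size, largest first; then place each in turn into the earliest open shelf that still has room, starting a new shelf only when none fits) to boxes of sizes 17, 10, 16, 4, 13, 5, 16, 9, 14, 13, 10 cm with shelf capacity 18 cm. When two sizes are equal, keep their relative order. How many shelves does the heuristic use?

9

Sorted descending: 17, 16, 16, 14, 13, 13, 10, 10, 9, 5, 4.
  17 → shelf 1 (new)  [load 17/18]
  16 → shelf 2 (new)  [load 16/18]
  16 → shelf 3 (new)  [load 16/18]
  14 → shelf 4 (new)  [load 14/18]
  13 → shelf 5 (new)  [load 13/18]
  13 → shelf 6 (new)  [load 13/18]
  10 → shelf 7 (new)  [load 10/18]
  10 → shelf 8 (new)  [load 10/18]
  9 → shelf 9 (new)  [load 9/18]
  5 → shelf 5  [load 18/18]
  4 → shelf 4  [load 18/18]
9 shelves opened.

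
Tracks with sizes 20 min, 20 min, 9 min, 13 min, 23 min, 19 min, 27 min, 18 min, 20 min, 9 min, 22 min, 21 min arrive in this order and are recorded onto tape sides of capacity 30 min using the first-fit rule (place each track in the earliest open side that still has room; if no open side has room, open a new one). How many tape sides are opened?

  20 → side 1 (new)  [load 20/30]
  20 → side 2 (new)  [load 20/30]
  9 → side 1  [load 29/30]
  13 → side 3 (new)  [load 13/30]
  23 → side 4 (new)  [load 23/30]
  19 → side 5 (new)  [load 19/30]
  27 → side 6 (new)  [load 27/30]
  18 → side 7 (new)  [load 18/30]
  20 → side 8 (new)  [load 20/30]
  9 → side 2  [load 29/30]
  22 → side 9 (new)  [load 22/30]
  21 → side 10 (new)  [load 21/30]
10 tape sides opened.

10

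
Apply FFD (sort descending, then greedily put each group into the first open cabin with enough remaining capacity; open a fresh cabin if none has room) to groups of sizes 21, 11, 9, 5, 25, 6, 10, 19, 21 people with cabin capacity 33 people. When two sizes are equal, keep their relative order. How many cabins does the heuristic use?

4

Sorted descending: 25, 21, 21, 19, 11, 10, 9, 6, 5.
  25 → cabin 1 (new)  [load 25/33]
  21 → cabin 2 (new)  [load 21/33]
  21 → cabin 3 (new)  [load 21/33]
  19 → cabin 4 (new)  [load 19/33]
  11 → cabin 2  [load 32/33]
  10 → cabin 3  [load 31/33]
  9 → cabin 4  [load 28/33]
  6 → cabin 1  [load 31/33]
  5 → cabin 4  [load 33/33]
4 cabins opened.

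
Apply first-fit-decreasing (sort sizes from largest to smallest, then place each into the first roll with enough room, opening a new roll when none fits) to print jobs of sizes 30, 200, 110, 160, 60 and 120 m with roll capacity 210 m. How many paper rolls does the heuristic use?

Sorted descending: 200, 160, 120, 110, 60, 30.
  200 → roll 1 (new)  [load 200/210]
  160 → roll 2 (new)  [load 160/210]
  120 → roll 3 (new)  [load 120/210]
  110 → roll 4 (new)  [load 110/210]
  60 → roll 3  [load 180/210]
  30 → roll 2  [load 190/210]
4 paper rolls opened.

4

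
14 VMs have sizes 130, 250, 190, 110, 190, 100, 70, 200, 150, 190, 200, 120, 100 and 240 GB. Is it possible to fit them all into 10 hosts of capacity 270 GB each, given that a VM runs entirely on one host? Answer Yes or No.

A valid assignment using 10 hosts:
  host 1: 250 = 250
  host 2: 240 = 240
  host 3: 200 + 70 = 270
  host 4: 200 = 200
  host 5: 190 = 190
  host 6: 190 = 190
  host 7: 190 = 190
  host 8: 150 + 120 = 270
  host 9: 130 + 110 = 240
  host 10: 100 + 100 = 200
Every load is within 270 GB, so 10 hosts suffice.

Yes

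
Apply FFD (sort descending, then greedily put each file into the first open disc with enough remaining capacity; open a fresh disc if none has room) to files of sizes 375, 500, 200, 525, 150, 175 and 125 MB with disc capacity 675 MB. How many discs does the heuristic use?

Sorted descending: 525, 500, 375, 200, 175, 150, 125.
  525 → disc 1 (new)  [load 525/675]
  500 → disc 2 (new)  [load 500/675]
  375 → disc 3 (new)  [load 375/675]
  200 → disc 3  [load 575/675]
  175 → disc 2  [load 675/675]
  150 → disc 1  [load 675/675]
  125 → disc 4 (new)  [load 125/675]
4 discs opened.

4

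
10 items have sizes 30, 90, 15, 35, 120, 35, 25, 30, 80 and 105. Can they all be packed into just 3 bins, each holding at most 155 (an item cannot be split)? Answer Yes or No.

Total = 565; ⌈565/155⌉ = 4.
At least 4 bins are required, but only 3 are allowed.

No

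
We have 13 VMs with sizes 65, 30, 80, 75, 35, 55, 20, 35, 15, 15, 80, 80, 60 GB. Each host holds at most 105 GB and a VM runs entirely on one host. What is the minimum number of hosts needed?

7

Total = 80 + 80 + 80 + 75 + 65 + 60 + 55 + 35 + 35 + 30 + 20 + 15 + 15 = 645 GB.
Lower bound: ⌈645/105⌉ = 7 hosts.
A packing using 7 hosts:
  host 1: 80 + 20 = 100
  host 2: 80 + 15 = 95
  host 3: 80 + 15 = 95
  host 4: 75 + 30 = 105
  host 5: 65 + 35 = 100
  host 6: 60 + 35 = 95
  host 7: 55 = 55
This matches the lower bound, so 7 is optimal.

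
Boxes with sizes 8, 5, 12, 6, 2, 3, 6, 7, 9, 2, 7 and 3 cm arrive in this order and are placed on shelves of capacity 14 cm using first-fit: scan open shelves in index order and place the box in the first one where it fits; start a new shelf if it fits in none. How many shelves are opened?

6

  8 → shelf 1 (new)  [load 8/14]
  5 → shelf 1  [load 13/14]
  12 → shelf 2 (new)  [load 12/14]
  6 → shelf 3 (new)  [load 6/14]
  2 → shelf 2  [load 14/14]
  3 → shelf 3  [load 9/14]
  6 → shelf 4 (new)  [load 6/14]
  7 → shelf 4  [load 13/14]
  9 → shelf 5 (new)  [load 9/14]
  2 → shelf 3  [load 11/14]
  7 → shelf 6 (new)  [load 7/14]
  3 → shelf 3  [load 14/14]
6 shelves opened.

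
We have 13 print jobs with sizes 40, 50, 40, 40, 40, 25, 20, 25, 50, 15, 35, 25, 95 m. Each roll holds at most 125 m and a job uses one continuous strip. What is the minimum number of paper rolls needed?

Total = 95 + 50 + 50 + 40 + 40 + 40 + 40 + 35 + 25 + 25 + 25 + 20 + 15 = 500 m.
Lower bound: ⌈500/125⌉ = 4 paper rolls.
A packing using 5 paper rolls:
  roll 1: 95 + 25 = 120
  roll 2: 50 + 50 + 25 = 125
  roll 3: 40 + 40 + 40 = 120
  roll 4: 40 + 35 + 25 + 20 = 120
  roll 5: 15 = 15
No arrangement into 4 paper rolls stays within capacity, so 5 is optimal.

5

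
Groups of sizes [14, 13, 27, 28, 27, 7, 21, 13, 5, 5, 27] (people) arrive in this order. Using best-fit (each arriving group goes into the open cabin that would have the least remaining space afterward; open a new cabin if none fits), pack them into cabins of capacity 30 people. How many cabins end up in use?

  14 → cabin 1 (new)  [load 14/30]
  13 → cabin 1  [load 27/30]
  27 → cabin 2 (new)  [load 27/30]
  28 → cabin 3 (new)  [load 28/30]
  27 → cabin 4 (new)  [load 27/30]
  7 → cabin 5 (new)  [load 7/30]
  21 → cabin 5  [load 28/30]
  13 → cabin 6 (new)  [load 13/30]
  5 → cabin 6  [load 18/30]
  5 → cabin 6  [load 23/30]
  27 → cabin 7 (new)  [load 27/30]
7 cabins opened.

7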